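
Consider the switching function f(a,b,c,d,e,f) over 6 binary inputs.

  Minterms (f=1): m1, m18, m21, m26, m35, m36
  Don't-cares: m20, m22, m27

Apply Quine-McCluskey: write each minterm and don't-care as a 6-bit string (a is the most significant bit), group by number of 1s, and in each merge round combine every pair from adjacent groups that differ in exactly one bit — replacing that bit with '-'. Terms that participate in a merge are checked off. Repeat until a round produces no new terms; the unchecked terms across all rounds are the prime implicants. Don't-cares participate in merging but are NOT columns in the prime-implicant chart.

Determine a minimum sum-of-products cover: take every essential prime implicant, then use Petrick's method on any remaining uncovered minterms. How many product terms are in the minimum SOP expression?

Round 0: 000001 010010✓ 010100✓ 010101✓ 010110✓ 011010✓ 011011✓ 100011 100100
Round 1: 01-010 010-10 0101-0 01010- 01101-
PIs = {000001, 01-010, 010-10, 0101-0, 01010-, 01101-, 100011, 100100}
Coverage chart:
  m1: 000001 ←essential
  m18: 01-010,010-10
  m21: 01010- ←essential
  m26: 01-010,01101-
  m35: 100011 ←essential
  m36: 100100 ←essential
Essential: 000001, 01010-, 100011, 100100
Petrick residual → 01-010
Min cover (5 terms): a'b'c'd'e'f + a'bd'ef' + a'bc'de' + ab'c'd'ef + ab'c'de'f'

5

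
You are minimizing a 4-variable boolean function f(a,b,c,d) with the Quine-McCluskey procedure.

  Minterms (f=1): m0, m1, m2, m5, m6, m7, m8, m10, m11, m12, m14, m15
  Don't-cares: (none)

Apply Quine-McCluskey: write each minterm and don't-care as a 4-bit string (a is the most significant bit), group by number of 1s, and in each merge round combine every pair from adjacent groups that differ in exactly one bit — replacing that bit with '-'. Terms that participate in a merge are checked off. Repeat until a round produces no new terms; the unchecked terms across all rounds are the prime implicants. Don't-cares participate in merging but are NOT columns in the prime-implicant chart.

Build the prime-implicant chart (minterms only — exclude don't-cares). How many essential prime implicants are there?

2

size-2^0 implicants → 0000(✓)  0001(✓)  0010(✓)  0101(✓)  0110(✓)  0111(✓)  1000(✓)  1010(✓)  1011(✓)  1100(✓)  1110(✓)  1111(✓)
size-2^1 implicants → -000(✓)  -010(✓)  -110(✓)  -111(✓)  0-01  0-10(✓)  00-0(✓)  000-  01-1  011-(✓)  1-00(✓)  1-10(✓)  1-11(✓)  10-0(✓)  101-(✓)  11-0(✓)  111-(✓)
size-2^2 implicants → --10  -0-0  -11-  1--0  1-1-
Unchecked terms (primes): --10, -0-0, -11-, 0-01, 000-, 01-1, 1--0, 1-1-
Minterm coverage:
  m0 ⊆ -0-0,000-
  m1 ⊆ 0-01,000-
  m2 ⊆ --10,-0-0
  m5 ⊆ 0-01,01-1
  m6 ⊆ --10,-11-
  m7 ⊆ -11-,01-1
  m8 ⊆ -0-0,1--0
  m10 ⊆ --10,-0-0,1--0,1-1-
  m11 ⊆ 1-1- [E]
  m12 ⊆ 1--0 [E]
  m14 ⊆ --10,-11-,1--0,1-1-
  m15 ⊆ -11-,1-1-
E = {1--0, 1-1-}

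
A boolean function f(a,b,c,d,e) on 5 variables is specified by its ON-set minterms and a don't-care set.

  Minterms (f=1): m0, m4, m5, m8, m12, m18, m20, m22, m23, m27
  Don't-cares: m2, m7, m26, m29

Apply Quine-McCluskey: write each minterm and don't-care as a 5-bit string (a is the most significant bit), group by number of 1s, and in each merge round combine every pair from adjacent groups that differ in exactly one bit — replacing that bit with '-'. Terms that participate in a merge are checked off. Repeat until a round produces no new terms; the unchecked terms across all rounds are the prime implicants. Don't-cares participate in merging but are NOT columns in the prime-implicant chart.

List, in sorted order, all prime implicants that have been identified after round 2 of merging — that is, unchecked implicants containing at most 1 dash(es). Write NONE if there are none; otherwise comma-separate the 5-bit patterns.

-0010, -0100, -0111, 000-0, 001-1, 0010-, 1-010, 10-10, 101-0, 1011-, 1101-, 11101

[col 0] 00000*, 00010*, 00100*, 00101*, 00111*, 01000*, 01100*, 10010*, 10100*, 10110*, 10111*, 11010*, 11011*, 11101
[col 1] -0010, -0100, -0111, 0-000*, 0-100*, 00-00*, 000-0, 001-1, 0010-, 01-00*, 1-010, 10-10, 101-0, 1011-, 1101-
[col 2] 0--00
Prime implicants: -0010, -0100, -0111, 0--00, 000-0, 001-1, 0010-, 1-010, 10-10, 101-0, 1011-, 1101-, 11101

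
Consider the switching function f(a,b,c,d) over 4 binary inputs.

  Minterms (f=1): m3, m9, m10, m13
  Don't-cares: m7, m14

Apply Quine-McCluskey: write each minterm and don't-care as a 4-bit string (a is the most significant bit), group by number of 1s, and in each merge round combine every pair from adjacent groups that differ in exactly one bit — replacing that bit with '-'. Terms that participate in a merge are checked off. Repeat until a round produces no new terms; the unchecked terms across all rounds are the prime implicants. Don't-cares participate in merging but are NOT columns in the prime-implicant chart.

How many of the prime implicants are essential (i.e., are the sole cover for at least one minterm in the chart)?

3

Round 0: 0011✓ 0111✓ 1001✓ 1010✓ 1101✓ 1110✓
Round 1: 0-11 1-01 1-10
PIs = {0-11, 1-01, 1-10}
Coverage chart:
  m3: 0-11 ←essential
  m9: 1-01 ←essential
  m10: 1-10 ←essential
  m13: 1-01 ←essential
Essential: 0-11, 1-01, 1-10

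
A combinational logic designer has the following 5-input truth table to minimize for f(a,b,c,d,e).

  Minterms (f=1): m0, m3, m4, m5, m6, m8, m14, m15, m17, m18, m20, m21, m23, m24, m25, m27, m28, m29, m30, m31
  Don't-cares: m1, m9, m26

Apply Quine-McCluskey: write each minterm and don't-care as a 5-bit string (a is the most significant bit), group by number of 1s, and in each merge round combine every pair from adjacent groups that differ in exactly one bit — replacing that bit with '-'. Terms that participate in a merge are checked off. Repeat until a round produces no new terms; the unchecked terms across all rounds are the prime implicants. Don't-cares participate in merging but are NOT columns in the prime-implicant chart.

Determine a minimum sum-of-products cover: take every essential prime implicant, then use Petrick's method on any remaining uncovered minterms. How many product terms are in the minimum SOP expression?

size-2^0 implicants → 00000(✓)  00001(✓)  00011(✓)  00100(✓)  00101(✓)  00110(✓)  01000(✓)  01001(✓)  01110(✓)  01111(✓)  10001(✓)  10010(✓)  10100(✓)  10101(✓)  10111(✓)  11000(✓)  11001(✓)  11010(✓)  11011(✓)  11100(✓)  11101(✓)  11110(✓)  11111(✓)
size-2^1 implicants → -0001(✓)  -0100(✓)  -0101(✓)  -1000(✓)  -1001(✓)  -1110(✓)  -1111(✓)  0-000(✓)  0-001(✓)  0-110  00-00(✓)  00-01(✓)  000-1  0000-(✓)  001-0  0010-(✓)  0100-(✓)  0111-(✓)  1-001(✓)  1-010  1-100(✓)  1-101(✓)  1-111(✓)  10-01(✓)  101-1(✓)  1010-(✓)  11-00(✓)  11-01(✓)  11-10(✓)  11-11(✓)  110-0(✓)  110-1(✓)  1100-(✓)  1101-(✓)  111-0(✓)  111-1(✓)  1110-(✓)  1111-(✓)
size-2^2 implicants → --001  -0-01  -010-  -100-  -111-  0-00-  00-0-  1--01  1-1-1  1-10-  11--0(✓)  11--1(✓)  11-0-(✓)  11-1-(✓)  110--(✓)  111--(✓)
size-2^3 implicants → 11---
Unchecked terms (primes): --001, -0-01, -010-, -100-, -111-, 0-00-, 0-110, 00-0-, 000-1, 001-0, 1--01, 1-010, 1-1-1, 1-10-, 11---
Minterm coverage:
  m0 ⊆ 0-00-,00-0-
  m3 ⊆ 000-1 [E]
  m4 ⊆ -010-,00-0-,001-0
  m5 ⊆ -0-01,-010-,00-0-
  m6 ⊆ 0-110,001-0
  m8 ⊆ -100-,0-00-
  m14 ⊆ -111-,0-110
  m15 ⊆ -111- [E]
  m17 ⊆ --001,-0-01,1--01
  m18 ⊆ 1-010 [E]
  m20 ⊆ -010-,1-10-
  m21 ⊆ -0-01,-010-,1--01,1-1-1,1-10-
  m23 ⊆ 1-1-1 [E]
  m24 ⊆ -100-,11---
  m25 ⊆ --001,-100-,1--01,11---
  m27 ⊆ 11--- [E]
  m28 ⊆ 1-10-,11---
  m29 ⊆ 1--01,1-1-1,1-10-,11---
  m30 ⊆ -111-,11---
  m31 ⊆ -111-,1-1-1,11---
E = {-111-, 000-1, 1-010, 1-1-1, 11---}
Petrick residual → --001, -010-, 0-00-, 0-110
Cover = c'd'e + b'cd' + bcd + a'c'd' + a'cde' + a'b'c'e + ac'de' + ace + ab  |cover|=9

9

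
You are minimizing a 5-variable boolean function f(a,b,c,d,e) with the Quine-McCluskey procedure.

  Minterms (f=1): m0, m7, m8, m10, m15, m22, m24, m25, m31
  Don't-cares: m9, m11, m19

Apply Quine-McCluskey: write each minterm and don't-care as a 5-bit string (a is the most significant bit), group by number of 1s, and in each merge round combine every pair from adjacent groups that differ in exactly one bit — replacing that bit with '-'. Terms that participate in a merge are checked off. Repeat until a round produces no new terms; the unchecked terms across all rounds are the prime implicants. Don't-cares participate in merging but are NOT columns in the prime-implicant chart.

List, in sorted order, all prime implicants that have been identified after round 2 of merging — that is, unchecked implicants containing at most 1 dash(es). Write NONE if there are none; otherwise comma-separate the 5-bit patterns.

-1111, 0-000, 0-111, 01-11, 10011, 10110

[col 0] 00000*, 00111*, 01000*, 01001*, 01010*, 01011*, 01111*, 10011, 10110, 11000*, 11001*, 11111*
[col 1] -1000*, -1001*, -1111, 0-000, 0-111, 01-11, 010-0*, 010-1*, 0100-*, 0101-*, 1100-*
[col 2] -100-, 010--
Prime implicants: -100-, -1111, 0-000, 0-111, 01-11, 010--, 10011, 10110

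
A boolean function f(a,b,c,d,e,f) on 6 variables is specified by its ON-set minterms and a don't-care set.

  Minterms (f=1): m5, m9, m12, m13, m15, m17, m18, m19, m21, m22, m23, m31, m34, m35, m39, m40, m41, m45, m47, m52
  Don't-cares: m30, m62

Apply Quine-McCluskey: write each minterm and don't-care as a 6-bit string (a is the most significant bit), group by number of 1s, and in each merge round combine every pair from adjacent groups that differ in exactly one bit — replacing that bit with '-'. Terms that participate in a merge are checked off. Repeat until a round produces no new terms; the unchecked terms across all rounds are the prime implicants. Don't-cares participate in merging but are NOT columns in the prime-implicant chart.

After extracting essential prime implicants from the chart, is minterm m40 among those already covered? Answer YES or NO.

YES

[col 0] 000101*, 001001*, 001100*, 001101*, 001111*, 010001*, 010010*, 010011*, 010101*, 010110*, 010111*, 011110*, 011111*, 100010*, 100011*, 100111*, 101000*, 101001*, 101101*, 101111*, 110100, 111110*
[col 1] -01001*, -01101*, -01111*, -11110, 0-0101, 0-1111, 00-101, 001-01*, 0011-1*, 00110-, 01-110*, 01-111*, 010-01*, 010-10*, 010-11*, 0100-1*, 01001-*, 0101-1*, 01011-*, 01111-*, 10-111, 100-11, 10001-, 101-01*, 10100-, 1011-1*
[col 2] -01-01, -011-1, 01-11-, 010--1, 010-1-
Prime implicants: -01-01, -011-1, -11110, 0-0101, 0-1111, 00-101, 00110-, 01-11-, 010--1, 010-1-, 10-111, 100-11, 10001-, 10100-, 110100
PI chart (minterm → PIs covering it):
  5 | 0-0101,00-101
  9 | -01-01  (sole → essential)
  12 | 00110-  (sole → essential)
  13 | -01-01,-011-1,00-101,00110-
  15 | -011-1,0-1111
  17 | 010--1  (sole → essential)
  18 | 010-1-  (sole → essential)
  19 | 010--1,010-1-
  21 | 0-0101,010--1
  22 | 01-11-,010-1-
  23 | 01-11-,010--1,010-1-
  31 | 0-1111,01-11-
  34 | 10001-  (sole → essential)
  35 | 100-11,10001-
  39 | 10-111,100-11
  40 | 10100-  (sole → essential)
  41 | -01-01,10100-
  45 | -01-01,-011-1
  47 | -011-1,10-111
  52 | 110100  (sole → essential)
Essential prime implicants: -01-01, 00110-, 010--1, 010-1-, 10001-, 10100-, 110100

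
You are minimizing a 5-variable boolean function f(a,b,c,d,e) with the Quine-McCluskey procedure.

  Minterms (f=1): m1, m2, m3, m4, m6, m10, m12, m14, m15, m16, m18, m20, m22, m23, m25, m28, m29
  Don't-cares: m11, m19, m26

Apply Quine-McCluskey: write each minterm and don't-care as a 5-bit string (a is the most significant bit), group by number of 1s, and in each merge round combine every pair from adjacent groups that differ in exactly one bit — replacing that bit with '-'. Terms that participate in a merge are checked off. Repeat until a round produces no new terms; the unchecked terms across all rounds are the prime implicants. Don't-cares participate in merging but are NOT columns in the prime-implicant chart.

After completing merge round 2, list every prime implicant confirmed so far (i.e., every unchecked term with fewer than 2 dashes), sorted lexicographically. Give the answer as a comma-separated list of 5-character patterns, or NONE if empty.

000-1, 11-01, 1110-

size-2^0 implicants → 00001(✓)  00010(✓)  00011(✓)  00100(✓)  00110(✓)  01010(✓)  01011(✓)  01100(✓)  01110(✓)  01111(✓)  10000(✓)  10010(✓)  10011(✓)  10100(✓)  10110(✓)  10111(✓)  11001(✓)  11010(✓)  11100(✓)  11101(✓)
size-2^1 implicants → -0010(✓)  -0011(✓)  -0100(✓)  -0110(✓)  -1010(✓)  -1100(✓)  0-010(✓)  0-011(✓)  0-100(✓)  0-110(✓)  00-10(✓)  000-1  0001-(✓)  001-0(✓)  01-10(✓)  01-11(✓)  0101-(✓)  011-0(✓)  0111-(✓)  1-010(✓)  1-100(✓)  10-00(✓)  10-10(✓)  10-11(✓)  100-0(✓)  1001-(✓)  101-0(✓)  1011-(✓)  11-01  1110-
size-2^2 implicants → --010  --100  -0-10  -001-  -01-0  0--10  0-01-  0-1-0  01-1-  10--0  10-1-
Unchecked terms (primes): --010, --100, -0-10, -001-, -01-0, 0--10, 0-01-, 0-1-0, 000-1, 01-1-, 10--0, 10-1-, 11-01, 1110-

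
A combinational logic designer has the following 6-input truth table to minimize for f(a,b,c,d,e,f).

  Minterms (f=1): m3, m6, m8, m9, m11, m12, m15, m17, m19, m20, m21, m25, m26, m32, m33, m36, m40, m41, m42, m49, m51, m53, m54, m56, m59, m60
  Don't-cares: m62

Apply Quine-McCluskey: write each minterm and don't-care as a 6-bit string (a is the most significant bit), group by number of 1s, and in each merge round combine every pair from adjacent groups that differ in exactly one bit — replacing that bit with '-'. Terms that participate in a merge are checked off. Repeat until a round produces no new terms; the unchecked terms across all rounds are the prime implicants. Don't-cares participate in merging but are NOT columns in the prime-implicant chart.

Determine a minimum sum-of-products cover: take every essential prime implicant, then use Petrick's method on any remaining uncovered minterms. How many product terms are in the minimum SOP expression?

[col 0] 000011*, 000110, 001000*, 001001*, 001011*, 001100*, 001111*, 010001*, 010011*, 010100*, 010101*, 011001*, 011010, 100000*, 100001*, 100100*, 101000*, 101001*, 101010*, 110001*, 110011*, 110101*, 110110*, 111000*, 111011*, 111100*, 111110*
[col 1] -01000*, -01001*, -10001*, -10011*, -10101*, 0-0011, 0-1001, 00-011, 001-00, 001-11, 0010-1, 00100-*, 01-001, 010-01*, 0100-1*, 01010-, 1-0001, 1-1000, 10-000*, 10-001*, 100-00, 10000-*, 1010-0, 10100-*, 11-011, 11-110, 110-01*, 1100-1*, 111-00, 1111-0
[col 2] -0100-, -10-01, -100-1, 10-00-
Prime implicants: -0100-, -10-01, -100-1, 0-0011, 0-1001, 00-011, 000110, 001-00, 001-11, 0010-1, 01-001, 01010-, 011010, 1-0001, 1-1000, 10-00-, 100-00, 1010-0, 11-011, 11-110, 111-00, 1111-0
PI chart (minterm → PIs covering it):
  3 | 0-0011,00-011
  6 | 000110  (sole → essential)
  8 | -0100-,001-00
  9 | -0100-,0-1001,0010-1
  11 | 00-011,001-11,0010-1
  12 | 001-00  (sole → essential)
  15 | 001-11  (sole → essential)
  17 | -10-01,-100-1,01-001
  19 | -100-1,0-0011
  20 | 01010-  (sole → essential)
  21 | -10-01,01010-
  25 | 0-1001,01-001
  26 | 011010  (sole → essential)
  32 | 10-00-,100-00
  33 | 1-0001,10-00-
  36 | 100-00  (sole → essential)
  40 | -0100-,1-1000,10-00-,1010-0
  41 | -0100-,10-00-
  42 | 1010-0  (sole → essential)
  49 | -10-01,-100-1,1-0001
  51 | -100-1,11-011
  53 | -10-01  (sole → essential)
  54 | 11-110  (sole → essential)
  56 | 1-1000,111-00
  59 | 11-011  (sole → essential)
  60 | 111-00,1111-0
Essential prime implicants: -10-01, 000110, 001-00, 001-11, 01010-, 011010, 100-00, 1010-0, 11-011, 11-110
Petrick residual → 0-0011, 0-1001, 10-00-, 111-00
Minimum SOP uses 14 PIs: bc'e'f + a'c'd'ef + a'cd'e'f + a'b'c'def' + a'b'ce'f' + a'b'cef + a'bc'de' + a'bcd'ef' + ab'd'e' + ab'c'e'f' + ab'cd'f' + abd'ef + abdef' + abce'f'

14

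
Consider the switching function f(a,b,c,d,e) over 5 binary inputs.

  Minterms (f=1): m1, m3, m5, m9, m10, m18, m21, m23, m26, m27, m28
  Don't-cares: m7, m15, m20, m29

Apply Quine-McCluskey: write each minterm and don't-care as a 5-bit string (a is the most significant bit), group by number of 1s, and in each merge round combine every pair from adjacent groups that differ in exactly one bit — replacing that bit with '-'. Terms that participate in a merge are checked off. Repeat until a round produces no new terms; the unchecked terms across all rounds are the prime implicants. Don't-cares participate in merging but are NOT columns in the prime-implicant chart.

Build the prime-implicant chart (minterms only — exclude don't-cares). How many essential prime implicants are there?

[col 0] 00001*, 00011*, 00101*, 00111*, 01001*, 01010*, 01111*, 10010*, 10100*, 10101*, 10111*, 11010*, 11011*, 11100*, 11101*
[col 1] -0101*, -0111*, -1010, 0-001, 0-111, 00-01*, 00-11*, 000-1*, 001-1*, 1-010, 1-100*, 1-101*, 101-1*, 1010-*, 1101-, 1110-*
[col 2] -01-1, 00--1, 1-10-
Prime implicants: -01-1, -1010, 0-001, 0-111, 00--1, 1-010, 1-10-, 1101-
PI chart (minterm → PIs covering it):
  1 | 0-001,00--1
  3 | 00--1  (sole → essential)
  5 | -01-1,00--1
  9 | 0-001  (sole → essential)
  10 | -1010  (sole → essential)
  18 | 1-010  (sole → essential)
  21 | -01-1,1-10-
  23 | -01-1  (sole → essential)
  26 | -1010,1-010,1101-
  27 | 1101-  (sole → essential)
  28 | 1-10-  (sole → essential)
Essential prime implicants: -01-1, -1010, 0-001, 00--1, 1-010, 1-10-, 1101-

7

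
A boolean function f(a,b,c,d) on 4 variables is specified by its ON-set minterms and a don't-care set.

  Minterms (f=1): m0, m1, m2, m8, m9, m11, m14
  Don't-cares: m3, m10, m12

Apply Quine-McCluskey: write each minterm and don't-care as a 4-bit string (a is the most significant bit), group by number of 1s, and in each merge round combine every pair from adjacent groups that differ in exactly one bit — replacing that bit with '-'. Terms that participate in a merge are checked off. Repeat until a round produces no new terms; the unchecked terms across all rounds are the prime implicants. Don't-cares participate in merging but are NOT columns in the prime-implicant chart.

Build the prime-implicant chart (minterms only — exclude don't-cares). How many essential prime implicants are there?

2

[col 0] 0000*, 0001*, 0010*, 0011*, 1000*, 1001*, 1010*, 1011*, 1100*, 1110*
[col 1] -000*, -001*, -010*, -011*, 00-0*, 00-1*, 000-*, 001-*, 1-00*, 1-10*, 10-0*, 10-1*, 100-*, 101-*, 11-0*
[col 2] -0-0*, -0-1*, -00-*, -01-*, 00--*, 1--0, 10--*
[col 3] -0--
Prime implicants: -0--, 1--0
PI chart (minterm → PIs covering it):
  0 | -0--  (sole → essential)
  1 | -0--  (sole → essential)
  2 | -0--  (sole → essential)
  8 | -0--,1--0
  9 | -0--  (sole → essential)
  11 | -0--  (sole → essential)
  14 | 1--0  (sole → essential)
Essential prime implicants: -0--, 1--0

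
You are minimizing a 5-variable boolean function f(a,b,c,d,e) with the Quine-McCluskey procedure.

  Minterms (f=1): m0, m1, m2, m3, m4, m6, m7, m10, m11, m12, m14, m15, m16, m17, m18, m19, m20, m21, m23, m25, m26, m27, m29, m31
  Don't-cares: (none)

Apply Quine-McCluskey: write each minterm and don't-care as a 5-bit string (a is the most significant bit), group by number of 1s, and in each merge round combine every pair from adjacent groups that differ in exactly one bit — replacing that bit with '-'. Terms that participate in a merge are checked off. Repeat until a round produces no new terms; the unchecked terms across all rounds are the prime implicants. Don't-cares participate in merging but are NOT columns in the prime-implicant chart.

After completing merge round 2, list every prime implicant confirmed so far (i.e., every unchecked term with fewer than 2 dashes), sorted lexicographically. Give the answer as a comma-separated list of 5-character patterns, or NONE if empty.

[col 0] 00000*, 00001*, 00010*, 00011*, 00100*, 00110*, 00111*, 01010*, 01011*, 01100*, 01110*, 01111*, 10000*, 10001*, 10010*, 10011*, 10100*, 10101*, 10111*, 11001*, 11010*, 11011*, 11101*, 11111*
[col 1] -0000*, -0001*, -0010*, -0011*, -0100*, -0111*, -1010*, -1011*, -1111*, 0-010*, 0-011*, 0-100*, 0-110*, 0-111*, 00-00*, 00-10*, 00-11*, 000-0*, 000-1*, 0000-*, 0001-*, 001-0*, 0011-*, 01-10*, 01-11*, 0101-*, 011-0*, 0111-*, 1-001*, 1-010*, 1-011*, 1-101*, 1-111*, 10-00*, 10-01*, 10-11*, 100-0*, 100-1*, 1000-*, 1001-*, 101-1*, 1010-*, 11-01*, 11-11*, 110-1*, 1101-*, 111-1*
[col 2] --010*, --011*, --111*, -0-00, -0-11*, -00-0*, -00-1*, -000-*, -001-*, -1-11*, -101-*, 0--10*, 0--11*, 0-01-*, 0-1-0, 0-11-*, 00--0, 00-1-*, 000--*, 01-1-*, 1--01*, 1--11*, 1-0-1*, 1-01-*, 1-1-1*, 10--1*, 10-0-, 100--*, 11--1*
[col 3] ---11, --01-, -00--, 0--1-, 1---1
Prime implicants: ---11, --01-, -0-00, -00--, 0--1-, 0-1-0, 00--0, 1---1, 10-0-

NONE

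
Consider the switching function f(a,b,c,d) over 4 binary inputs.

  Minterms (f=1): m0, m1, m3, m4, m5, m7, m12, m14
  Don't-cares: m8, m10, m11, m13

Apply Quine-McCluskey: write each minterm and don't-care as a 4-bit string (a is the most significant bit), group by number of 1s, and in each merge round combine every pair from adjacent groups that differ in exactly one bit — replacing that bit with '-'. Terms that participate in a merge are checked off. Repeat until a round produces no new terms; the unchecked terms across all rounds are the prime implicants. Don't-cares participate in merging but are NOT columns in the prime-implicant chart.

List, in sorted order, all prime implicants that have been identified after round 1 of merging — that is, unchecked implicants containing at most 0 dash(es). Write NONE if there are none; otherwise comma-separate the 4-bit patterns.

size-2^0 implicants → 0000(✓)  0001(✓)  0011(✓)  0100(✓)  0101(✓)  0111(✓)  1000(✓)  1010(✓)  1011(✓)  1100(✓)  1101(✓)  1110(✓)
size-2^1 implicants → -000(✓)  -011  -100(✓)  -101(✓)  0-00(✓)  0-01(✓)  0-11(✓)  00-1(✓)  000-(✓)  01-1(✓)  010-(✓)  1-00(✓)  1-10(✓)  10-0(✓)  101-  11-0(✓)  110-(✓)
size-2^2 implicants → --00  -10-  0--1  0-0-  1--0
Unchecked terms (primes): --00, -011, -10-, 0--1, 0-0-, 1--0, 101-

NONE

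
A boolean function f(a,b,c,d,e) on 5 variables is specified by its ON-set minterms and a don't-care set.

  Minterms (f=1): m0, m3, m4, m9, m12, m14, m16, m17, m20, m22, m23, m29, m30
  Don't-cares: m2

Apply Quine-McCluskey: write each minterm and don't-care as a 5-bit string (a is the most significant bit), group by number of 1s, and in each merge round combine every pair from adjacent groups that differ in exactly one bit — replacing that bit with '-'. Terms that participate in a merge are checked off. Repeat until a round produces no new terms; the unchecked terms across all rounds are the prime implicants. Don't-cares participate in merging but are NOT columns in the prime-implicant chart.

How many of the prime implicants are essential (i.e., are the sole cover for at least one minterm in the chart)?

[col 0] 00000*, 00010*, 00011*, 00100*, 01001, 01100*, 01110*, 10000*, 10001*, 10100*, 10110*, 10111*, 11101, 11110*
[col 1] -0000*, -0100*, -1110, 0-100, 00-00*, 000-0, 0001-, 011-0, 1-110, 10-00*, 1000-, 101-0, 1011-
[col 2] -0-00
Prime implicants: -0-00, -1110, 0-100, 000-0, 0001-, 01001, 011-0, 1-110, 1000-, 101-0, 1011-, 11101
PI chart (minterm → PIs covering it):
  0 | -0-00,000-0
  3 | 0001-  (sole → essential)
  4 | -0-00,0-100
  9 | 01001  (sole → essential)
  12 | 0-100,011-0
  14 | -1110,011-0
  16 | -0-00,1000-
  17 | 1000-  (sole → essential)
  20 | -0-00,101-0
  22 | 1-110,101-0,1011-
  23 | 1011-  (sole → essential)
  29 | 11101  (sole → essential)
  30 | -1110,1-110
Essential prime implicants: 0001-, 01001, 1000-, 1011-, 11101

5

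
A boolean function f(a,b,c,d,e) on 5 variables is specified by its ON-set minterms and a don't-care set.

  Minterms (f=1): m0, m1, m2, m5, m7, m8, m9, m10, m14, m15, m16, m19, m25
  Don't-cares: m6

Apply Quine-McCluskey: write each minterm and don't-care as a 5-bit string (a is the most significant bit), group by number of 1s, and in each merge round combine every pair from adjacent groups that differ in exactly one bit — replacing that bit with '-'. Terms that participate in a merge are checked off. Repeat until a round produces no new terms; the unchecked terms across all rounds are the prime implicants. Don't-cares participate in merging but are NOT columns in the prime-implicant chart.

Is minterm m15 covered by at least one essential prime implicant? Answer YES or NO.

size-2^0 implicants → 00000(✓)  00001(✓)  00010(✓)  00101(✓)  00110(✓)  00111(✓)  01000(✓)  01001(✓)  01010(✓)  01110(✓)  01111(✓)  10000(✓)  10011  11001(✓)
size-2^1 implicants → -0000  -1001  0-000(✓)  0-001(✓)  0-010(✓)  0-110(✓)  0-111(✓)  00-01  00-10(✓)  000-0(✓)  0000-(✓)  001-1  0011-(✓)  01-10(✓)  010-0(✓)  0100-(✓)  0111-(✓)
size-2^2 implicants → 0--10  0-0-0  0-00-  0-11-
Unchecked terms (primes): -0000, -1001, 0--10, 0-0-0, 0-00-, 0-11-, 00-01, 001-1, 10011
Minterm coverage:
  m0 ⊆ -0000,0-0-0,0-00-
  m1 ⊆ 0-00-,00-01
  m2 ⊆ 0--10,0-0-0
  m5 ⊆ 00-01,001-1
  m7 ⊆ 0-11-,001-1
  m8 ⊆ 0-0-0,0-00-
  m9 ⊆ -1001,0-00-
  m10 ⊆ 0--10,0-0-0
  m14 ⊆ 0--10,0-11-
  m15 ⊆ 0-11- [E]
  m16 ⊆ -0000 [E]
  m19 ⊆ 10011 [E]
  m25 ⊆ -1001 [E]
E = {-0000, -1001, 0-11-, 10011}

YES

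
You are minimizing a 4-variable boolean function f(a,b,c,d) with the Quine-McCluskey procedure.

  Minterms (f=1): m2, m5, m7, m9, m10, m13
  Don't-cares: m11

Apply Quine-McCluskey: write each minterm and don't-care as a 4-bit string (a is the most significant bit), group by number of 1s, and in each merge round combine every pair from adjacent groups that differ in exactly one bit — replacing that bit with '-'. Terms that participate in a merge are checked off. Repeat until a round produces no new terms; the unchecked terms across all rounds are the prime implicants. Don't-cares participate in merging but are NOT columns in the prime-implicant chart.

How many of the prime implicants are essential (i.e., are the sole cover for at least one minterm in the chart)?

Round 0: 0010✓ 0101✓ 0111✓ 1001✓ 1010✓ 1011✓ 1101✓
Round 1: -010 -101 01-1 1-01 10-1 101-
PIs = {-010, -101, 01-1, 1-01, 10-1, 101-}
Coverage chart:
  m2: -010 ←essential
  m5: -101,01-1
  m7: 01-1 ←essential
  m9: 1-01,10-1
  m10: -010,101-
  m13: -101,1-01
Essential: -010, 01-1

2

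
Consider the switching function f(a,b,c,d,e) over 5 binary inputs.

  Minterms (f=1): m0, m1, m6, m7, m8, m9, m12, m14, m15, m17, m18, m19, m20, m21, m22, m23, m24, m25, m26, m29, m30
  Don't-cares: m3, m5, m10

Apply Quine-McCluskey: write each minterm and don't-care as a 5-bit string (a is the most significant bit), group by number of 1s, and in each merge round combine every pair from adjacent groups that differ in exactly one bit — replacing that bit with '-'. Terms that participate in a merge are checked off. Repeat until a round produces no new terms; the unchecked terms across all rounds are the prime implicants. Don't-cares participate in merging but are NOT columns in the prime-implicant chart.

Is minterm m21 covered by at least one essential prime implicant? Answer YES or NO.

YES

[col 0] 00000*, 00001*, 00011*, 00101*, 00110*, 00111*, 01000*, 01001*, 01010*, 01100*, 01110*, 01111*, 10001*, 10010*, 10011*, 10100*, 10101*, 10110*, 10111*, 11000*, 11001*, 11010*, 11101*, 11110*
[col 1] -0001*, -0011*, -0101*, -0110*, -0111*, -1000*, -1001*, -1010*, -1110*, 0-000*, 0-001*, 0-110*, 0-111*, 00-01*, 00-11*, 000-1*, 0000-*, 001-1*, 0011-*, 01-00*, 01-10*, 010-0*, 0100-*, 011-0*, 0111-*, 1-001*, 1-010*, 1-101*, 1-110*, 10-01*, 10-10*, 10-11*, 100-1*, 1001-*, 101-0*, 101-1*, 1010-*, 1011-*, 11-01*, 11-10*, 110-0*, 1100-*
[col 2] --001, --110, -0-01*, -0-11*, -00-1*, -01-1*, -011-, -1-10, -10-0, -100-, 0-00-, 0-11-, 00--1*, 01--0, 1--01, 1--10, 10--1*, 10-1-, 101--
[col 3] -0--1
Prime implicants: --001, --110, -0--1, -011-, -1-10, -10-0, -100-, 0-00-, 0-11-, 01--0, 1--01, 1--10, 10-1-, 101--
PI chart (minterm → PIs covering it):
  0 | 0-00-  (sole → essential)
  1 | --001,-0--1,0-00-
  6 | --110,-011-,0-11-
  7 | -0--1,-011-,0-11-
  8 | -10-0,-100-,0-00-,01--0
  9 | --001,-100-,0-00-
  12 | 01--0  (sole → essential)
  14 | --110,-1-10,0-11-,01--0
  15 | 0-11-  (sole → essential)
  17 | --001,-0--1,1--01
  18 | 1--10,10-1-
  19 | -0--1,10-1-
  20 | 101--  (sole → essential)
  21 | -0--1,1--01,101--
  22 | --110,-011-,1--10,10-1-,101--
  23 | -0--1,-011-,10-1-,101--
  24 | -10-0,-100-
  25 | --001,-100-,1--01
  26 | -1-10,-10-0,1--10
  29 | 1--01  (sole → essential)
  30 | --110,-1-10,1--10
Essential prime implicants: 0-00-, 0-11-, 01--0, 1--01, 101--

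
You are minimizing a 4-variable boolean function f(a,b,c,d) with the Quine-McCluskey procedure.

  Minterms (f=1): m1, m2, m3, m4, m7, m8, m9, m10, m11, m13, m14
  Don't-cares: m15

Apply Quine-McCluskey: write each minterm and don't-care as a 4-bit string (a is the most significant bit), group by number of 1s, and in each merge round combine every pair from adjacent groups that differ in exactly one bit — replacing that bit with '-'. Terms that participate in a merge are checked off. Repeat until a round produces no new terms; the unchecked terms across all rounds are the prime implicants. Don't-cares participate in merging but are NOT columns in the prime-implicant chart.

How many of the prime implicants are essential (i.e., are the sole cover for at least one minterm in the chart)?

7

Round 0: 0001✓ 0010✓ 0011✓ 0100 0111✓ 1000✓ 1001✓ 1010✓ 1011✓ 1101✓ 1110✓ 1111✓
Round 1: -001✓ -010✓ -011✓ -111✓ 0-11✓ 00-1✓ 001-✓ 1-01✓ 1-10✓ 1-11✓ 10-0✓ 10-1✓ 100-✓ 101-✓ 11-1✓ 111-✓
Round 2: --11 -0-1 -01- 1--1 1-1- 10--
PIs = {--11, -0-1, -01-, 0100, 1--1, 1-1-, 10--}
Coverage chart:
  m1: -0-1 ←essential
  m2: -01- ←essential
  m3: --11,-0-1,-01-
  m4: 0100 ←essential
  m7: --11 ←essential
  m8: 10-- ←essential
  m9: -0-1,1--1,10--
  m10: -01-,1-1-,10--
  m11: --11,-0-1,-01-,1--1,1-1-,10--
  m13: 1--1 ←essential
  m14: 1-1- ←essential
Essential: --11, -0-1, -01-, 0100, 1--1, 1-1-, 10--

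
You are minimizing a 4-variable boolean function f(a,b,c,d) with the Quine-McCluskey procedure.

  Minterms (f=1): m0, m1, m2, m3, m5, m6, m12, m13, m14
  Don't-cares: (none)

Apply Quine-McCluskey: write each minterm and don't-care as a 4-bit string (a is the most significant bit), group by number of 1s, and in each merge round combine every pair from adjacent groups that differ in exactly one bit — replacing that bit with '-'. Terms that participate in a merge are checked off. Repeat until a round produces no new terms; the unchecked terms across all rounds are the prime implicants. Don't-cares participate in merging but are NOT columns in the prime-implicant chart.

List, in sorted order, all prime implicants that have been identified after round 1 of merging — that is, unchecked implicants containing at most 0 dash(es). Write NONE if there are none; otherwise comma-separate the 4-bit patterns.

NONE

Round 0: 0000✓ 0001✓ 0010✓ 0011✓ 0101✓ 0110✓ 1100✓ 1101✓ 1110✓
Round 1: -101 -110 0-01 0-10 00-0✓ 00-1✓ 000-✓ 001-✓ 11-0 110-
Round 2: 00--
PIs = {-101, -110, 0-01, 0-10, 00--, 11-0, 110-}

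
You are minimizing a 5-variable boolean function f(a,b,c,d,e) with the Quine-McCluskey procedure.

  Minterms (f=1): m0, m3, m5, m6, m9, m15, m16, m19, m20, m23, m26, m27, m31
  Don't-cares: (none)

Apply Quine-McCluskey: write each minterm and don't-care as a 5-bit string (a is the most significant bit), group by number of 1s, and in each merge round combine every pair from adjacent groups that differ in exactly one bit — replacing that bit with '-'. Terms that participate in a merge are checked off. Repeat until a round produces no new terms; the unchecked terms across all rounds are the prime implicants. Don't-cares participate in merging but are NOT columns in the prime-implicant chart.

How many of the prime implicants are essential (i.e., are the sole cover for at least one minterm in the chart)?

9

[col 0] 00000*, 00011*, 00101, 00110, 01001, 01111*, 10000*, 10011*, 10100*, 10111*, 11010*, 11011*, 11111*
[col 1] -0000, -0011, -1111, 1-011*, 1-111*, 10-00, 10-11*, 11-11*, 1101-
[col 2] 1--11
Prime implicants: -0000, -0011, -1111, 00101, 00110, 01001, 1--11, 10-00, 1101-
PI chart (minterm → PIs covering it):
  0 | -0000  (sole → essential)
  3 | -0011  (sole → essential)
  5 | 00101  (sole → essential)
  6 | 00110  (sole → essential)
  9 | 01001  (sole → essential)
  15 | -1111  (sole → essential)
  16 | -0000,10-00
  19 | -0011,1--11
  20 | 10-00  (sole → essential)
  23 | 1--11  (sole → essential)
  26 | 1101-  (sole → essential)
  27 | 1--11,1101-
  31 | -1111,1--11
Essential prime implicants: -0000, -0011, -1111, 00101, 00110, 01001, 1--11, 10-00, 1101-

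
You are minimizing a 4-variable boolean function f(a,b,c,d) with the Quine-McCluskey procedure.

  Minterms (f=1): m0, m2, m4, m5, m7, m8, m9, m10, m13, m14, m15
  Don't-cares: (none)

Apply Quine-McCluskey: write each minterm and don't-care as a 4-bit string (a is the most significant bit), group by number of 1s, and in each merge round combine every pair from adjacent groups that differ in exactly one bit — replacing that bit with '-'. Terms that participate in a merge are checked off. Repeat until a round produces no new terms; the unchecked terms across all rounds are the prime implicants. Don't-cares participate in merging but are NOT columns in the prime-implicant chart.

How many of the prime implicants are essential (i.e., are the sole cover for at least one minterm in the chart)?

2

[col 0] 0000*, 0010*, 0100*, 0101*, 0111*, 1000*, 1001*, 1010*, 1101*, 1110*, 1111*
[col 1] -000*, -010*, -101*, -111*, 0-00, 00-0*, 01-1*, 010-, 1-01, 1-10, 10-0*, 100-, 11-1*, 111-
[col 2] -0-0, -1-1
Prime implicants: -0-0, -1-1, 0-00, 010-, 1-01, 1-10, 100-, 111-
PI chart (minterm → PIs covering it):
  0 | -0-0,0-00
  2 | -0-0  (sole → essential)
  4 | 0-00,010-
  5 | -1-1,010-
  7 | -1-1  (sole → essential)
  8 | -0-0,100-
  9 | 1-01,100-
  10 | -0-0,1-10
  13 | -1-1,1-01
  14 | 1-10,111-
  15 | -1-1,111-
Essential prime implicants: -0-0, -1-1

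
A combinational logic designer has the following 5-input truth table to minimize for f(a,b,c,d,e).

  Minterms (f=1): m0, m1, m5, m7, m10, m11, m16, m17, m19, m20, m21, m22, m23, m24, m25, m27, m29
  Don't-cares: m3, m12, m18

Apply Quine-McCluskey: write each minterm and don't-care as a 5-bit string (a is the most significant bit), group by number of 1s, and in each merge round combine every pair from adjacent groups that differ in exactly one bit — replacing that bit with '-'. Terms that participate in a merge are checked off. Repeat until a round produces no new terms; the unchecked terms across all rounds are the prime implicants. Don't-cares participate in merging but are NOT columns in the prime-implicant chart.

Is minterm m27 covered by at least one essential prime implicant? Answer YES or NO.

Round 0: 00000✓ 00001✓ 00011✓ 00101✓ 00111✓ 01010✓ 01011✓ 01100 10000✓ 10001✓ 10010✓ 10011✓ 10100✓ 10101✓ 10110✓ 10111✓ 11000✓ 11001✓ 11011✓ 11101✓
Round 1: -0000✓ -0001✓ -0011✓ -0101✓ -0111✓ -1011✓ 0-011✓ 00-01✓ 00-11✓ 000-1✓ 0000-✓ 001-1✓ 0101- 1-000✓ 1-001✓ 1-011✓ 1-101✓ 10-00✓ 10-01✓ 10-10✓ 10-11✓ 100-0✓ 100-1✓ 1000-✓ 1001-✓ 101-0✓ 101-1✓ 1010-✓ 1011-✓ 11-01✓ 110-1✓ 1100-✓
Round 2: --011 -0-01✓ -0-11✓ -00-1✓ -000- -01-1✓ 00--1✓ 1--01 1-0-1 1-00- 10--0✓ 10--1✓ 10-0-✓ 10-1-✓ 100--✓ 101--✓
Round 3: -0--1 10---
PIs = {--011, -0--1, -000-, 0101-, 01100, 1--01, 1-0-1, 1-00-, 10---}
Coverage chart:
  m0: -000- ←essential
  m1: -0--1,-000-
  m5: -0--1 ←essential
  m7: -0--1 ←essential
  m10: 0101- ←essential
  m11: --011,0101-
  m16: -000-,1-00-,10---
  m17: -0--1,-000-,1--01,1-0-1,1-00-,10---
  m19: --011,-0--1,1-0-1,10---
  m20: 10--- ←essential
  m21: -0--1,1--01,10---
  m22: 10--- ←essential
  m23: -0--1,10---
  m24: 1-00- ←essential
  m25: 1--01,1-0-1,1-00-
  m27: --011,1-0-1
  m29: 1--01 ←essential
Essential: -0--1, -000-, 0101-, 1--01, 1-00-, 10---

NO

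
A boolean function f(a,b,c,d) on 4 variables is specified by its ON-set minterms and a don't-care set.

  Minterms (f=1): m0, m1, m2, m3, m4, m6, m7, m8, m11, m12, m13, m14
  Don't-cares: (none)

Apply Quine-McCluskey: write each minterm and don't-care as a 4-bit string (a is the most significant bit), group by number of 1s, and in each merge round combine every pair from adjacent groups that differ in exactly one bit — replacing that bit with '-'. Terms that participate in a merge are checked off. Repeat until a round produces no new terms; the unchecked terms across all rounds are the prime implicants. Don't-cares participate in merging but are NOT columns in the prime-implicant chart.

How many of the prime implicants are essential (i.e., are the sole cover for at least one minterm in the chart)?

6

size-2^0 implicants → 0000(✓)  0001(✓)  0010(✓)  0011(✓)  0100(✓)  0110(✓)  0111(✓)  1000(✓)  1011(✓)  1100(✓)  1101(✓)  1110(✓)
size-2^1 implicants → -000(✓)  -011  -100(✓)  -110(✓)  0-00(✓)  0-10(✓)  0-11(✓)  00-0(✓)  00-1(✓)  000-(✓)  001-(✓)  01-0(✓)  011-(✓)  1-00(✓)  11-0(✓)  110-
size-2^2 implicants → --00  -1-0  0--0  0-1-  00--
Unchecked terms (primes): --00, -011, -1-0, 0--0, 0-1-, 00--, 110-
Minterm coverage:
  m0 ⊆ --00,0--0,00--
  m1 ⊆ 00-- [E]
  m2 ⊆ 0--0,0-1-,00--
  m3 ⊆ -011,0-1-,00--
  m4 ⊆ --00,-1-0,0--0
  m6 ⊆ -1-0,0--0,0-1-
  m7 ⊆ 0-1- [E]
  m8 ⊆ --00 [E]
  m11 ⊆ -011 [E]
  m12 ⊆ --00,-1-0,110-
  m13 ⊆ 110- [E]
  m14 ⊆ -1-0 [E]
E = {--00, -011, -1-0, 0-1-, 00--, 110-}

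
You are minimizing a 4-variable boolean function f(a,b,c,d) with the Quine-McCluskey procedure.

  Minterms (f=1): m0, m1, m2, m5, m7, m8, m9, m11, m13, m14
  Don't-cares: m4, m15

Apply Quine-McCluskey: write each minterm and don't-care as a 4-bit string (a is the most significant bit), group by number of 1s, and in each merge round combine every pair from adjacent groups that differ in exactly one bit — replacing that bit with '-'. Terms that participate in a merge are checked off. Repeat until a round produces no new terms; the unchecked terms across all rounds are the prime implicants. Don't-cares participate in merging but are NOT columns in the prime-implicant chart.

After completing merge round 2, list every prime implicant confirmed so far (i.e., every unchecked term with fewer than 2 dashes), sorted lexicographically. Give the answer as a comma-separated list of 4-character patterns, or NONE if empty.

Round 0: 0000✓ 0001✓ 0010✓ 0100✓ 0101✓ 0111✓ 1000✓ 1001✓ 1011✓ 1101✓ 1110✓ 1111✓
Round 1: -000✓ -001✓ -101✓ -111✓ 0-00✓ 0-01✓ 00-0 000-✓ 01-1✓ 010-✓ 1-01✓ 1-11✓ 10-1✓ 100-✓ 11-1✓ 111-
Round 2: --01 -00- -1-1 0-0- 1--1
PIs = {--01, -00-, -1-1, 0-0-, 00-0, 1--1, 111-}

00-0, 111-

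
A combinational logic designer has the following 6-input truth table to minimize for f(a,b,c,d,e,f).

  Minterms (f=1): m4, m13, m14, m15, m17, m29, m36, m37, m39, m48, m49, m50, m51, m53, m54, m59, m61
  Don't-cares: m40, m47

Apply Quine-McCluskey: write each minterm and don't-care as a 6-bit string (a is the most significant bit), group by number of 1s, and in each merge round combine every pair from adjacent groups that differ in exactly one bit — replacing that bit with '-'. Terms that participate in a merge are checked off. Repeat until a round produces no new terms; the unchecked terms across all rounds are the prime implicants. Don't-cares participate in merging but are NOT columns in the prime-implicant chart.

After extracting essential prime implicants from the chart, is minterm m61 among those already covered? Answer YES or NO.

[col 0] 000100*, 001101*, 001110*, 001111*, 010001*, 011101*, 100100*, 100101*, 100111*, 101000, 101111*, 110000*, 110001*, 110010*, 110011*, 110101*, 110110*, 111011*, 111101*
[col 1] -00100, -01111, -10001, -11101, 0-1101, 0011-1, 00111-, 1-0101, 10-111, 1001-1, 10010-, 11-011, 11-101, 110-01, 110-10, 1100-0*, 1100-1*, 11000-*, 11001-*
[col 2] 1100--
Prime implicants: -00100, -01111, -10001, -11101, 0-1101, 0011-1, 00111-, 1-0101, 10-111, 1001-1, 10010-, 101000, 11-011, 11-101, 110-01, 110-10, 1100--
PI chart (minterm → PIs covering it):
  4 | -00100  (sole → essential)
  13 | 0-1101,0011-1
  14 | 00111-  (sole → essential)
  15 | -01111,0011-1,00111-
  17 | -10001  (sole → essential)
  29 | -11101,0-1101
  36 | -00100,10010-
  37 | 1-0101,1001-1,10010-
  39 | 10-111,1001-1
  48 | 1100--  (sole → essential)
  49 | -10001,110-01,1100--
  50 | 110-10,1100--
  51 | 11-011,1100--
  53 | 1-0101,11-101,110-01
  54 | 110-10  (sole → essential)
  59 | 11-011  (sole → essential)
  61 | -11101,11-101
Essential prime implicants: -00100, -10001, 00111-, 11-011, 110-10, 1100--

NO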